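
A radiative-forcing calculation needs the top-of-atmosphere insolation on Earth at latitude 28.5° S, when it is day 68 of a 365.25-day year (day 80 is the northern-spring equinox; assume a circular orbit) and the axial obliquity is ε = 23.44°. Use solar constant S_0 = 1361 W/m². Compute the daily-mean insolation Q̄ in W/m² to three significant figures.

Q̄ ≈ 406 W/m²

Solar longitude: L_s = 360° × (68 − 80)/365.25 = -11.828°, i.e. -11.828° + 360° = 348.172°.
sin δ = sin 23.44° × sin 348.172° = -0.08153, so δ = -4.677°.
cos h₀ = −tan(-28.5°) tan(-4.677°) = -0.0444, h₀ = 1.6152 rad.
Bracket: h₀ sin ϕ sin δ + cos ϕ cos δ sin h₀ = 1.6152×-0.47716×-0.08153 + 0.87882×0.99667×0.99901 = 0.062836 + 0.875026 = 0.937862.
Q̄ = (S_0/π) × [bracket] = (1361/π) × 0.937862 = 406.3 W/m².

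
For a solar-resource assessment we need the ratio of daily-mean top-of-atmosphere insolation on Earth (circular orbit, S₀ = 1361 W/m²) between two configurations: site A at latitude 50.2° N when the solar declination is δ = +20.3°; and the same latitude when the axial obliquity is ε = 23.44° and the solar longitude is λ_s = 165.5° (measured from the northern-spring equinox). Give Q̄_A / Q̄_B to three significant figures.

— Configuration A (φ=+50.2°):
cos H₀ = −tan(+50.2°) tan(+20.300°) = -0.4440, H₀ = 2.0308 rad.
Bracket: H₀ sin φ sin δ + cos φ cos δ sin H₀ = 2.0308×0.76828×0.34694 + 0.64011×0.93789×0.89604 = 0.541304 + 0.537940 = 1.079244.
Q̄ = (S₀/π) × [bracket] = (1361/π) × 1.079244 = 467.55 W/m².
— Configuration B (φ=+50.2°):
Solar declination: sin δ = sin ε · sin λ_s = sin 23.44° × sin 165.5° = 0.09960, so δ = +5.716°.
cos H₀ = −tan(+50.2°) tan(+5.716°) = -0.1201, H₀ = 1.6912 rad.
Bracket: H₀ sin φ sin δ + cos φ cos δ sin H₀ = 1.6912×0.76828×0.09960 + 0.64011×0.99503×0.99276 = 0.129412 + 0.632317 = 0.761729.
Q̄ = (S₀/π) × [bracket] = (1361/π) × 0.761729 = 330.00 W/m².
Ratio Q̄_A / Q̄_B = 467.55 / 330.00 = 1.417.

Q̄_A / Q̄_B ≈ 1.42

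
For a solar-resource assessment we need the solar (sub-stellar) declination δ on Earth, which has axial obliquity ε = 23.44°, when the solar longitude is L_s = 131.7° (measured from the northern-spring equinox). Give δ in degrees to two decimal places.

sin δ = sin ε · sin L_s = sin 23.44° × sin 131.7° = 0.297004.
δ = arcsin(0.297004) = +17.28°.

δ = +17.28°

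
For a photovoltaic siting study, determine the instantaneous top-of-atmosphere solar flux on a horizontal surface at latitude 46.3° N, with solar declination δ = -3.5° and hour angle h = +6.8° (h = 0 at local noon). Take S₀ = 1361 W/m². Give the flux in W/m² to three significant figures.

cos θ_z = sin φ sin δ + cos φ cos δ cos h = -0.044136 + 0.684743 = 0.640607.
Flux = S₀ · cos θ_z = 1361 × 0.640607 = 871.9 W/m².

872 W/m²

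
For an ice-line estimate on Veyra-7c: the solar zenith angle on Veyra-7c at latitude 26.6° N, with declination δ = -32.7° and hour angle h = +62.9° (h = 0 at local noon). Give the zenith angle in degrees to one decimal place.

cos θ_z = sin ϕ sin δ + cos ϕ cos δ cos h = -0.241898 + 0.342770 = 0.100872.
θ_z = arccos(0.100872) = 84.2°.

θ_z = 84.2°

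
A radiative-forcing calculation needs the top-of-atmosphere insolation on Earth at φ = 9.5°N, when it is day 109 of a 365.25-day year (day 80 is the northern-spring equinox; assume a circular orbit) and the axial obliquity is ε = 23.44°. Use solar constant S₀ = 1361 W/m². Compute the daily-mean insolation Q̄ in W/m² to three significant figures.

Q̄ ≈ 441 W/m²

Solar longitude: λ_s = 360° × (109 − 80)/365.25 = 28.583°.
sin δ = sin 23.44° × sin 28.583° = 0.19032, so δ = +10.971°.
cos H₀ = −tan(+9.5°) tan(+10.971°) = -0.0324, H₀ = 1.6032 rad.
Bracket: H₀ sin φ sin δ + cos φ cos δ sin H₀ = 1.6032×0.16505×0.19032 + 0.98629×0.98172×0.99947 = 0.050360 + 0.967747 = 1.018107.
Q̄ = (S₀/π) × [bracket] = (1361/π) × 1.018107 = 441.1 W/m².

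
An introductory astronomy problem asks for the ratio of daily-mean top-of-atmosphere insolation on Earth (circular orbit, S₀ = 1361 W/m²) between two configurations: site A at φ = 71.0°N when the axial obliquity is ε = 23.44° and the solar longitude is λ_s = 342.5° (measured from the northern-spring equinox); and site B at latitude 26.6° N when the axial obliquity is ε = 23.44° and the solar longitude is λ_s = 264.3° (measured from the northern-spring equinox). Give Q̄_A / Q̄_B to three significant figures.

Q̄_A / Q̄_B ≈ 0.295

— Configuration A (φ=+71.0°):
Solar declination: sin δ = sin ε · sin λ_s = sin 23.44° × sin 342.5° = -0.11962, so δ = -6.870°.
cos H₀ = −tan(+71.0°) tan(-6.870°) = 0.3499, H₀ = 1.2133 rad.
Bracket: H₀ sin φ sin δ + cos φ cos δ sin H₀ = 1.2133×0.94552×-0.11962 + 0.32557×0.99282×0.93678 = -0.137228 + 0.302798 = 0.165570.
Q̄ = (S₀/π) × [bracket] = (1361/π) × 0.165570 = 71.728 W/m².
— Configuration B (φ=+26.6°):
Solar declination: sin δ = sin ε · sin λ_s = sin 23.44° × sin 264.3° = -0.39582, so δ = -23.317°.
cos H₀ = −tan(+26.6°) tan(-23.317°) = 0.2158, H₀ = 1.3532 rad.
Bracket: H₀ sin φ sin δ + cos φ cos δ sin H₀ = 1.3532×0.44776×-0.39582 + 0.89415×0.91833×0.97643 = -0.239831 + 0.801771 = 0.561940.
Q̄ = (S₀/π) × [bracket] = (1361/π) × 0.561940 = 243.44 W/m².
Ratio Q̄_A / Q̄_B = 71.728 / 243.44 = 0.2946.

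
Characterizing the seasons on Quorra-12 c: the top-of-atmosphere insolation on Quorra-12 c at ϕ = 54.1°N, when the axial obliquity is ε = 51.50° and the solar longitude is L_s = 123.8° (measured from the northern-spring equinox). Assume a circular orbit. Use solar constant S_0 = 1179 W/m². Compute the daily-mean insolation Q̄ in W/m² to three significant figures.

Q̄ ≈ 621 W/m²

Solar declination: sin δ = sin ε · sin L_s = sin 51.50° × sin 123.8° = 0.65034, so δ = +40.567°.
cos h₀ = −tan(+54.1°) tan(+40.567°) = -1.1827 ≤ −1 ⇒ polar day, h₀ = π.
Bracket: h₀ sin ϕ sin δ + cos ϕ cos δ sin h₀ = 3.1416×0.81004×0.65034 + 0.58637×0.75965×0.00000 = 1.654999 + 0.000000 = 1.654999.
Q̄ = (S_0/π) × [bracket] = (1179/π) × 1.654999 = 621.1 W/m².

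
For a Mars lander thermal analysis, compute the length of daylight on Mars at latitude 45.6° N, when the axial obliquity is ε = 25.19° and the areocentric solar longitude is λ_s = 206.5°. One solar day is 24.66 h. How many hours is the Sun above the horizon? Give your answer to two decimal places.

sin δ = sin 25.19° × sin 206.5° = -0.18991, so δ = -10.948°.
cos H₀ = −tan φ · tan δ = −tan(+45.6°) × tan(-10.948°) = 0.1975, so H₀ = 1.3720 rad = 78.61°.
Daylight = 2H₀/(2π) × 24.66 h = (1.3720/π) × 24.66 = 10.77 h.

10.77 h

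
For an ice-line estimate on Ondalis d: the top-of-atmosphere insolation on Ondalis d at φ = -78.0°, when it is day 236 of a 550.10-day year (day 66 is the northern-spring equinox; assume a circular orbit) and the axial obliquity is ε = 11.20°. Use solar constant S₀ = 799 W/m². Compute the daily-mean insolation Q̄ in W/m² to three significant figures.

Q̄ ≈ 2.42 W/m²

Solar longitude: λ_s = 360° × (236 − 66)/550.10 = 111.252°.
sin δ = sin 11.20° × sin 111.252° = 0.18102, so δ = +10.429°.
cos H₀ = −tan(-78.0°) tan(+10.429°) = 0.8660, H₀ = 0.5237 rad.
Bracket: H₀ sin φ sin δ + cos φ cos δ sin H₀ = 0.5237×-0.97815×0.18102 + 0.20791×0.98348×0.50011 = -0.092729 + 0.102260 = 0.009531.
Q̄ = (S₀/π) × [bracket] = (799/π) × 0.009531 = 2.424 W/m².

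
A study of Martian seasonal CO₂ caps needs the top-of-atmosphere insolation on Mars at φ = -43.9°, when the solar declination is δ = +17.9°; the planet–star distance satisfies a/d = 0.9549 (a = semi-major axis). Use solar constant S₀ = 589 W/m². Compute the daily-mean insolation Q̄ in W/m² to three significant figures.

Q̄ ≈ 65.7 W/m²

cos H₀ = −tan(-43.9°) tan(+17.900°) = 0.3108, H₀ = 1.2547 rad.
Bracket: H₀ sin φ sin δ + cos φ cos δ sin H₀ = 1.2547×-0.69340×0.30736 + 0.72055×0.95159×0.95047 = -0.267406 + 0.651707 = 0.384301.
Inverse-square distance factor (a/d)² = 0.9549² = 0.911834.
Q̄ = (S₀/π) × 0.911834 × [bracket] = (589/π) × 0.911834 × 0.384301 = 65.70 W/m².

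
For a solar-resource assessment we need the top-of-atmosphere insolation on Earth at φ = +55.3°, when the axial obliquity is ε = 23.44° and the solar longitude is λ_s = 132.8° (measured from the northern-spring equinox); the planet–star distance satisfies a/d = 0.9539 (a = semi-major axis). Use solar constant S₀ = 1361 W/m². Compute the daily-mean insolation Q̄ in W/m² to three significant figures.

Q̄ ≈ 384 W/m²

Solar declination: sin δ = sin ε · sin λ_s = sin 23.44° × sin 132.8° = 0.29187, so δ = +16.970°.
cos H₀ = −tan(+55.3°) tan(+16.970°) = -0.4407, H₀ = 2.0272 rad.
Bracket: H₀ sin φ sin δ + cos φ cos δ sin H₀ = 2.0272×0.82214×0.29187 + 0.56928×0.95646×0.89765 = 0.486443 + 0.488765 = 0.975208.
Inverse-square distance factor (a/d)² = 0.9539² = 0.909925.
Q̄ = (S₀/π) × 0.909925 × [bracket] = (1361/π) × 0.909925 × 0.975208 = 384.4 W/m².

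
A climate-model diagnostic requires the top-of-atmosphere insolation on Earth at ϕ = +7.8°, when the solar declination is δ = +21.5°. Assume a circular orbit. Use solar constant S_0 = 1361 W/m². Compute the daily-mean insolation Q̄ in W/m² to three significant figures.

Q̄ ≈ 434 W/m²

cos h₀ = −tan(+7.8°) tan(+21.500°) = -0.0540, h₀ = 1.6248 rad.
Bracket: h₀ sin ϕ sin δ + cos ϕ cos δ sin h₀ = 1.6248×0.13572×0.36650 + 0.99075×0.93042×0.99854 = 0.080820 + 0.920468 = 1.001288.
Q̄ = (S_0/π) × [bracket] = (1361/π) × 1.001288 = 433.8 W/m².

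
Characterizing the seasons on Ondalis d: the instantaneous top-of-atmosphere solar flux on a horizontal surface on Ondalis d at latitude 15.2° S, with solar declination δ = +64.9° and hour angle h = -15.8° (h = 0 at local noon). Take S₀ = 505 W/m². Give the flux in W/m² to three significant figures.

79.0 W/m²

cos θ_z = sin φ sin δ + cos φ cos δ cos h = -0.237430 + 0.393893 = 0.156463.
Flux = S₀ · cos θ_z = 505 × 0.156463 = 79.01 W/m².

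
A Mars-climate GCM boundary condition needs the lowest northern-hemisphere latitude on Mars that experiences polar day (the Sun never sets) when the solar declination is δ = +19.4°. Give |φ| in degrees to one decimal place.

Polar day requires cos H₀ = −tan φ tan δ ≤ −1, i.e. tan φ tan δ ≥ 1.
The boundary is |tan φ| · |tan δ| = 1, so |φ| = 90° − |δ| = 90° − 19.4° = 70.6° in the northern hemisphere.

|φ| = 70.6°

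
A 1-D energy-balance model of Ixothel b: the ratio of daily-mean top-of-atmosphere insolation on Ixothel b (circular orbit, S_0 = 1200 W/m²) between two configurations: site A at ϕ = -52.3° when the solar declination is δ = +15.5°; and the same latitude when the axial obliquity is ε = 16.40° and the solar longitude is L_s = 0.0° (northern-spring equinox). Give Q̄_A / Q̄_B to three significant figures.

Q̄_A / Q̄_B ≈ 0.483

— Configuration A (ϕ=-52.3°):
cos h₀ = −tan(-52.3°) tan(+15.500°) = 0.3588, h₀ = 1.2038 rad.
Bracket: h₀ sin ϕ sin δ + cos ϕ cos δ sin h₀ = 1.2038×-0.79122×0.26724 + 0.61153×0.96363×0.93341 = -0.254538 + 0.550048 = 0.295510.
Q̄ = (S_0/π) × [bracket] = (1200/π) × 0.295510 = 112.88 W/m².
— Configuration B (ϕ=-52.3°):
Solar declination: sin δ = sin ε · sin L_s = sin 16.40° × sin 0.0° = 0.00000, so δ = +0.000°.
cos h₀ = −tan(-52.3°) tan(+0.000°) = 0.0000, h₀ = 1.5708 rad.
Bracket: h₀ sin ϕ sin δ + cos ϕ cos δ sin h₀ = 1.5708×-0.79122×0.00000 + 0.61153×1.00000×1.00000 = -0.000000 + 0.611530 = 0.611530.
Q̄ = (S_0/π) × [bracket] = (1200/π) × 0.611530 = 233.59 W/m².
Ratio Q̄_A / Q̄_B = 112.88 / 233.59 = 0.4832.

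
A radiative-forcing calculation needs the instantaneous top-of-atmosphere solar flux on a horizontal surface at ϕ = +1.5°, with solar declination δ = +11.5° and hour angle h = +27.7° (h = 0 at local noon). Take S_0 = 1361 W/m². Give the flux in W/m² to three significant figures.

cos θ_z = sin ϕ sin δ + cos ϕ cos δ cos h = 0.005219 + 0.867322 = 0.872541.
Flux = S_0 · cos θ_z = 1361 × 0.872541 = 1188 W/m².

1.19e+03 W/m²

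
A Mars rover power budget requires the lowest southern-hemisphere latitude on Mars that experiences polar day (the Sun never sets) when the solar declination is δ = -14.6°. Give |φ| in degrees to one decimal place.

|φ| = 75.4°

Polar day requires cos H₀ = −tan φ tan δ ≤ −1, i.e. tan φ tan δ ≥ 1.
The boundary is |tan φ| · |tan δ| = 1, so |φ| = 90° − |δ| = 90° − 14.6° = 75.4° in the southern hemisphere.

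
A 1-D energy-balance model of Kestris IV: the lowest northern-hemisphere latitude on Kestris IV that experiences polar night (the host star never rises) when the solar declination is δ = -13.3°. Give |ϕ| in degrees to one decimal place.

|ϕ| = 76.7°

Polar night requires cos h₀ = −tan ϕ tan δ ≥ 1, i.e. tan ϕ tan δ ≤ −1.
The boundary is |tan ϕ| · |tan δ| = 1, so |ϕ| = 90° − |δ| = 90° − 13.3° = 76.7° in the northern hemisphere.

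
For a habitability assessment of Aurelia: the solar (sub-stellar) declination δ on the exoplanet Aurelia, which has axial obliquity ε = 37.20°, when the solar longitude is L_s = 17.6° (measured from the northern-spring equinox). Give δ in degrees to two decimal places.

sin δ = sin ε · sin L_s = sin 37.20° × sin 17.6° = 0.182813.
δ = arcsin(0.182813) = +10.53°.

δ = +10.53°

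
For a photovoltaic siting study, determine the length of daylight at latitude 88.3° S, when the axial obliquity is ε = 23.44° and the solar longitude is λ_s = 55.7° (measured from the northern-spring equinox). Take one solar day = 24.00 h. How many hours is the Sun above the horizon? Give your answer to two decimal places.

0.00 h

Solar declination: sin δ = sin ε · sin λ_s = sin 23.44° × sin 55.7° = 0.32861, so δ = +19.185°.
cos H₀ = −tan φ · tan δ = 11.7232 ≥ 1, so the Sun never rises (polar night) and H₀ = 0.
Daylight = 2H₀/(2π) × 24.00 h = (0.0000/π) × 24.00 = 0.00 h.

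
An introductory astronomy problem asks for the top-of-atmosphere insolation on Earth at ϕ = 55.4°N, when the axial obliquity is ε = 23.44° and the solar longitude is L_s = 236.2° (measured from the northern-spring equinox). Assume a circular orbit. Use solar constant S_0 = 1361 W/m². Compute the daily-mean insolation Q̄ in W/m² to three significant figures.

Solar declination: sin δ = sin ε · sin L_s = sin 23.44° × sin 236.2° = -0.33056, so δ = -19.303°.
cos h₀ = −tan(+55.4°) tan(-19.303°) = 0.5077, h₀ = 1.0383 rad.
Bracket: h₀ sin ϕ sin δ + cos ϕ cos δ sin h₀ = 1.0383×0.82314×-0.33056 + 0.56784×0.94379×0.86153 = -0.282518 + 0.461713 = 0.179195.
Q̄ = (S_0/π) × [bracket] = (1361/π) × 0.179195 = 77.63 W/m².

Q̄ ≈ 77.6 W/m²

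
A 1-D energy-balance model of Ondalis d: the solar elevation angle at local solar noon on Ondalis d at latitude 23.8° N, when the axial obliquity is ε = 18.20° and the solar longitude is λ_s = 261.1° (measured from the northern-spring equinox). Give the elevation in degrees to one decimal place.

48.2°

Solar declination: sin δ = sin ε · sin λ_s = sin 18.20° × sin 261.1° = -0.30857, so δ = -17.973°.
At local noon the hour angle is zero, so the zenith angle equals |φ − δ| = |+23.8° − (-17.973°)| = 41.773°.
Elevation = 90° − 41.773° = 48.2°.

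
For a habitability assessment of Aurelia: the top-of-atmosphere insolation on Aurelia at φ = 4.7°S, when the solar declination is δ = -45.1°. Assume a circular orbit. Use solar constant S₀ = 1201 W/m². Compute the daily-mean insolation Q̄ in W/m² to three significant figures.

Q̄ ≈ 305 W/m²

cos H₀ = −tan(-4.7°) tan(-45.100°) = -0.0825, H₀ = 1.6534 rad.
Bracket: H₀ sin φ sin δ + cos φ cos δ sin H₀ = 1.6534×-0.08194×-0.70834 + 0.99664×0.70587×0.99659 = 0.095966 + 0.701099 = 0.797065.
Q̄ = (S₀/π) × [bracket] = (1201/π) × 0.797065 = 304.7 W/m².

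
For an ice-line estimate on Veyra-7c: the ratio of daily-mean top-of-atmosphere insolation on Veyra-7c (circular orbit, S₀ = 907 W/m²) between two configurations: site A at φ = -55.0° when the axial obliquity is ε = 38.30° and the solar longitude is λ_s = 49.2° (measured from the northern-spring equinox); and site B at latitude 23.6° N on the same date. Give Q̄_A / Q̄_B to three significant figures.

Q̄_A / Q̄_B ≈ 0.0509

— Configuration A (φ=-55.0°):
Solar declination: sin δ = sin ε · sin λ_s = sin 38.30° × sin 49.2° = 0.46917, so δ = +27.980°.
cos H₀ = −tan(-55.0°) tan(+27.980°) = 0.7587, H₀ = 0.7094 rad.
Bracket: H₀ sin φ sin δ + cos φ cos δ sin H₀ = 0.7094×-0.81915×0.46917 + 0.57358×0.88311×0.65140 = -0.272637 + 0.329956 = 0.057319.
Q̄ = (S₀/π) × [bracket] = (907/π) × 0.057319 = 16.548 W/m².
— Configuration B (φ=+23.6°):
cos H₀ = −tan(+23.6°) tan(+27.980°) = -0.2321, H₀ = 1.8050 rad.
Bracket: H₀ sin φ sin δ + cos φ cos δ sin H₀ = 1.8050×0.40035×0.46917 + 0.91636×0.88311×0.97269 = 0.339037 + 0.787146 = 1.126183.
Q̄ = (S₀/π) × [bracket] = (907/π) × 1.126183 = 325.14 W/m².
Ratio Q̄_A / Q̄_B = 16.548 / 325.14 = 0.05089.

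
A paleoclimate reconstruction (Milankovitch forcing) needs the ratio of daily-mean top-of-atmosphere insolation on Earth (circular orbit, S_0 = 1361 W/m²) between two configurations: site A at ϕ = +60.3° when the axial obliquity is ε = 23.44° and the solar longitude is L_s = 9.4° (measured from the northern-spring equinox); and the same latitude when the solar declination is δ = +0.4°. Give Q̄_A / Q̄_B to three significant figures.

— Configuration A (ϕ=+60.3°):
Solar declination: sin δ = sin ε · sin L_s = sin 23.44° × sin 9.4° = 0.06497, so δ = +3.725°.
cos h₀ = −tan(+60.3°) tan(+3.725°) = -0.1141, h₀ = 1.6852 rad.
Bracket: h₀ sin ϕ sin δ + cos ϕ cos δ sin h₀ = 1.6852×0.86863×0.06497 + 0.49546×0.99789×0.99346 = 0.095104 + 0.491181 = 0.586285.
Q̄ = (S_0/π) × [bracket] = (1361/π) × 0.586285 = 253.99 W/m².
— Configuration B (ϕ=+60.3°):
cos h₀ = −tan(+60.3°) tan(+0.400°) = -0.0122, h₀ = 1.5830 rad.
Bracket: h₀ sin ϕ sin δ + cos ϕ cos δ sin h₀ = 1.5830×0.86863×0.00698 + 0.49546×0.99998×0.99993 = 0.009598 + 0.495415 = 0.505013.
Q̄ = (S_0/π) × [bracket] = (1361/π) × 0.505013 = 218.78 W/m².
Ratio Q̄_A / Q̄_B = 253.99 / 218.78 = 1.161.

Q̄_A / Q̄_B ≈ 1.16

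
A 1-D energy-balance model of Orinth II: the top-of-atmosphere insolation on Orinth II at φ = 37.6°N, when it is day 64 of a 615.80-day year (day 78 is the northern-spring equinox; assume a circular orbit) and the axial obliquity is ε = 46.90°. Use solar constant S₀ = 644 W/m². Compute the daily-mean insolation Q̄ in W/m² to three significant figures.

Q̄ ≈ 142 W/m²

Solar longitude: λ_s = 360° × (64 − 78)/615.80 = -8.184°, i.e. -8.184° + 360° = 351.816°.
sin δ = sin 46.90° × sin 351.816° = -0.10395, so δ = -5.966°.
cos H₀ = −tan(+37.6°) tan(-5.966°) = 0.0805, H₀ = 1.4902 rad.
Bracket: H₀ sin φ sin δ + cos φ cos δ sin H₀ = 1.4902×0.61015×-0.10395 + 0.79229×0.99458×0.99676 = -0.094516 + 0.785443 = 0.690927.
Q̄ = (S₀/π) × [bracket] = (644/π) × 0.690927 = 141.6 W/m².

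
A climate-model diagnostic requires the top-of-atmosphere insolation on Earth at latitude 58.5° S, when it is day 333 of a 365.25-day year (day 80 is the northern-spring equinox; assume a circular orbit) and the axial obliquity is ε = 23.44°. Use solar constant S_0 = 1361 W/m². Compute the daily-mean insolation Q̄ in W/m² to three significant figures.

Solar longitude: L_s = 360° × (333 − 80)/365.25 = 249.363°.
sin δ = sin 23.44° × sin 249.363° = -0.37226, so δ = -21.855°.
cos h₀ = −tan(-58.5°) tan(-21.855°) = -0.6545, h₀ = 2.2843 rad.
Bracket: h₀ sin ϕ sin δ + cos ϕ cos δ sin h₀ = 2.2843×-0.85264×-0.37226 + 0.52250×0.92813×0.75604 = 0.725045 + 0.366640 = 1.091685.
Q̄ = (S_0/π) × [bracket] = (1361/π) × 1.091685 = 472.9 W/m².

Q̄ ≈ 473 W/m²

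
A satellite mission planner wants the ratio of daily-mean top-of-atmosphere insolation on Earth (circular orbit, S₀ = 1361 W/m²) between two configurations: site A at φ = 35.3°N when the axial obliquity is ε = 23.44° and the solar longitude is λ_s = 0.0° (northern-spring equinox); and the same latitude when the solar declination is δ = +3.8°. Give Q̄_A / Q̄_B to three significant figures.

— Configuration A (φ=+35.3°):
Solar declination: sin δ = sin ε · sin λ_s = sin 23.44° × sin 0.0° = 0.00000, so δ = +0.000°.
cos H₀ = −tan(+35.3°) tan(+0.000°) = -0.0000, H₀ = 1.5708 rad.
Bracket: H₀ sin φ sin δ + cos φ cos δ sin H₀ = 1.5708×0.57786×0.00000 + 0.81614×1.00000×1.00000 = 0.000000 + 0.816140 = 0.816140.
Q̄ = (S₀/π) × [bracket] = (1361/π) × 0.816140 = 353.57 W/m².
— Configuration B (φ=+35.3°):
cos H₀ = −tan(+35.3°) tan(+3.800°) = -0.0470, H₀ = 1.6178 rad.
Bracket: H₀ sin φ sin δ + cos φ cos δ sin H₀ = 1.6178×0.57786×0.06627 + 0.81614×0.99780×0.99889 = 0.061953 + 0.813441 = 0.875394.
Q̄ = (S₀/π) × [bracket] = (1361/π) × 0.875394 = 379.24 W/m².
Ratio Q̄_A / Q̄_B = 353.57 / 379.24 = 0.9323.

Q̄_A / Q̄_B ≈ 0.932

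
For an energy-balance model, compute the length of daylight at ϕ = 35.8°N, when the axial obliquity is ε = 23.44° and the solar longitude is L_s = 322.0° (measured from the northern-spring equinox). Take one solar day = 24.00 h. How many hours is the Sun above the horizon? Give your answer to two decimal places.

Solar declination: sin δ = sin ε · sin L_s = sin 23.44° × sin 322.0° = -0.24490, so δ = -14.176°.
cos h₀ = −tan ϕ · tan δ = −tan(+35.8°) × tan(-14.176°) = 0.1822, so h₀ = 1.3876 rad = 79.50°.
Daylight = 2h₀/(2π) × 24.00 h = (1.3876/π) × 24.00 = 10.60 h.

10.60 h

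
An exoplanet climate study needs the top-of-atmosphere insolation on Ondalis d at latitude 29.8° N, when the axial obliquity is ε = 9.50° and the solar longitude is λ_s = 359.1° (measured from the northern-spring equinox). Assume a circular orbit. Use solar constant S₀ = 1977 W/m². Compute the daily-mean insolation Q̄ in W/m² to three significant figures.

Solar declination: sin δ = sin ε · sin λ_s = sin 9.50° × sin 359.1° = -0.00259, so δ = -0.149°.
cos H₀ = −tan(+29.8°) tan(-0.149°) = 0.0015, H₀ = 1.5693 rad.
Bracket: H₀ sin φ sin δ + cos φ cos δ sin H₀ = 1.5693×0.49697×-0.00259 + 0.86777×1.00000×1.00000 = -0.002020 + 0.867770 = 0.865750.
Q̄ = (S₀/π) × [bracket] = (1977/π) × 0.865750 = 544.8 W/m².

Q̄ ≈ 545 W/m²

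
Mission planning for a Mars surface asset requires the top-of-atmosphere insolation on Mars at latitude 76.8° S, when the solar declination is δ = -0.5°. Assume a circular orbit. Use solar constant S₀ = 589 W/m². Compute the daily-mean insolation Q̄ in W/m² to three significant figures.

Q̄ ≈ 45.3 W/m²

cos H₀ = −tan(-76.8°) tan(-0.500°) = -0.0372, H₀ = 1.6080 rad.
Bracket: H₀ sin φ sin δ + cos φ cos δ sin H₀ = 1.6080×-0.97358×-0.00873 + 0.22835×0.99996×0.99931 = 0.013667 + 0.228183 = 0.241850.
Q̄ = (S₀/π) × [bracket] = (589/π) × 0.241850 = 45.34 W/m².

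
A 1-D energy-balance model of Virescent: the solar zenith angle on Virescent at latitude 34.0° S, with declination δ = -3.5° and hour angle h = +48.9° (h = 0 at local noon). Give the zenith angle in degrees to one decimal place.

θ_z = 54.7°

cos θ_z = sin ϕ sin δ + cos ϕ cos δ cos h = 0.034138 + 0.543972 = 0.578110.
θ_z = arccos(0.578110) = 54.7°.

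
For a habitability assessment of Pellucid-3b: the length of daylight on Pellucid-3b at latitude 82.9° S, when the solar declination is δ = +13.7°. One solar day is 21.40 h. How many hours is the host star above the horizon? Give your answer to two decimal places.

cos h₀ = −tan ϕ · tan δ = 1.9571 ≥ 1, so the host star never rises (polar night) and h₀ = 0.
Daylight = 2h₀/(2π) × 21.40 h = (0.0000/π) × 21.40 = 0.00 h.

0.00 h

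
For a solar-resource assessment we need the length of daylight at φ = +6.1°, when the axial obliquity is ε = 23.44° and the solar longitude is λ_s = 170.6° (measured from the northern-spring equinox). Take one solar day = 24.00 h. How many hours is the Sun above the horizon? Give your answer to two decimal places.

12.05 h

Solar declination: sin δ = sin ε · sin λ_s = sin 23.44° × sin 170.6° = 0.06497, so δ = +3.725°.
cos H₀ = −tan φ · tan δ = −tan(+6.1°) × tan(+3.725°) = -0.0070, so H₀ = 1.5778 rad = 90.40°.
Daylight = 2H₀/(2π) × 24.00 h = (1.5778/π) × 24.00 = 12.05 h.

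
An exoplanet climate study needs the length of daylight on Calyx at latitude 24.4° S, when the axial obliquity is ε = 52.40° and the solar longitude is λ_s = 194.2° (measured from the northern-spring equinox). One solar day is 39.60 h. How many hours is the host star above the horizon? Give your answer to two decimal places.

Solar declination: sin δ = sin ε · sin λ_s = sin 52.40° × sin 194.2° = -0.19435, so δ = -11.207°.
cos H₀ = −tan φ · tan δ = −tan(-24.4°) × tan(-11.207°) = -0.0899, so H₀ = 1.6608 rad = 95.16°.
Daylight = 2H₀/(2π) × 39.60 h = (1.6608/π) × 39.60 = 20.93 h.

20.93 h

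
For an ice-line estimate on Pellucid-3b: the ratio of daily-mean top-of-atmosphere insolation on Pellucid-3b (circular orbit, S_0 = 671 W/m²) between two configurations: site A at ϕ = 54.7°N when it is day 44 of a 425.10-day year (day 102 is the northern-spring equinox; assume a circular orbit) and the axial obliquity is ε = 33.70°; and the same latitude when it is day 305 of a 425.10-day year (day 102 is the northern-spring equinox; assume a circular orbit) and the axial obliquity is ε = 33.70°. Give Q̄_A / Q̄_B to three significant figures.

Q̄_A / Q̄_B ≈ 0.152

— Configuration A (ϕ=+54.7°):
Solar longitude: L_s = 360° × (44 − 102)/425.10 = -49.118°, i.e. -49.118° + 360° = 310.882°.
sin δ = sin 33.70° × sin 310.882° = -0.41949, so δ = -24.803°.
cos h₀ = −tan(+54.7°) tan(-24.803°) = 0.6527, h₀ = 0.8597 rad.
Bracket: h₀ sin ϕ sin δ + cos ϕ cos δ sin h₀ = 0.8597×0.81614×-0.41949 + 0.57786×0.90776×0.75764 = -0.294329 + 0.397426 = 0.103097.
Q̄ = (S_0/π) × [bracket] = (671/π) × 0.103097 = 22.020 W/m².
— Configuration B (ϕ=+54.7°):
Solar longitude: L_s = 360° × (305 − 102)/425.10 = 171.912°.
sin δ = sin 33.70° × sin 171.912° = 0.07806, so δ = +4.477°.
cos h₀ = −tan(+54.7°) tan(+4.477°) = -0.1106, h₀ = 1.6816 rad.
Bracket: h₀ sin ϕ sin δ + cos ϕ cos δ sin h₀ = 1.6816×0.81614×0.07806 + 0.57786×0.99695×0.99387 = 0.107131 + 0.572566 = 0.679697.
Q̄ = (S_0/π) × [bracket] = (671/π) × 0.679697 = 145.17 W/m².
Ratio Q̄_A / Q̄_B = 22.020 / 145.17 = 0.1517.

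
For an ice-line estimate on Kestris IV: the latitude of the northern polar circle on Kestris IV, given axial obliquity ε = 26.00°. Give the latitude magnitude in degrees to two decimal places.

The polar circle is the lowest latitude that experiences at least one full rotation of continuous daylight at the northern-summer solstice; it lies at |φ| = 90° − ε = 90° − 26.00° = 64.00°.

64.00°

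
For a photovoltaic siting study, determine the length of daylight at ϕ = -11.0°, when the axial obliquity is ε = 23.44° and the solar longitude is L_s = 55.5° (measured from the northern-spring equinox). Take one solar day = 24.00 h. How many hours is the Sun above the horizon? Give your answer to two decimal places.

Solar declination: sin δ = sin ε · sin L_s = sin 23.44° × sin 55.5° = 0.32783, so δ = +19.137°.
cos h₀ = −tan ϕ · tan δ = −tan(-11.0°) × tan(+19.137°) = 0.0675, so h₀ = 1.5033 rad = 86.13°.
Daylight = 2h₀/(2π) × 24.00 h = (1.5033/π) × 24.00 = 11.48 h.

11.48 h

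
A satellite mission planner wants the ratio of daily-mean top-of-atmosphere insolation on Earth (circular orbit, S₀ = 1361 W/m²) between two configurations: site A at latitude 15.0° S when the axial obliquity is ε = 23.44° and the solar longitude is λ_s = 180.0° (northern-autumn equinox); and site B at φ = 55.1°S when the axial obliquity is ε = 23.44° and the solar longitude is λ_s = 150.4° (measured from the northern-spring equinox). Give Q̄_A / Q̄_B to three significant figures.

Q̄_A / Q̄_B ≈ 2.92

— Configuration A (φ=-15.0°):
Solar declination: sin δ = sin ε · sin λ_s = sin 23.44° × sin 180.0° = 0.00000, so δ = +0.000°.
cos H₀ = −tan(-15.0°) tan(+0.000°) = 0.0000, H₀ = 1.5708 rad.
Bracket: H₀ sin φ sin δ + cos φ cos δ sin H₀ = 1.5708×-0.25882×0.00000 + 0.96593×1.00000×1.00000 = -0.000000 + 0.965930 = 0.965930.
Q̄ = (S₀/π) × [bracket] = (1361/π) × 0.965930 = 418.46 W/m².
— Configuration B (φ=-55.1°):
Solar declination: sin δ = sin ε · sin λ_s = sin 23.44° × sin 150.4° = 0.19648, so δ = +11.331°.
cos H₀ = −tan(-55.1°) tan(+11.331°) = 0.2873, H₀ = 1.2794 rad.
Bracket: H₀ sin φ sin δ + cos φ cos δ sin H₀ = 1.2794×-0.82015×0.19648 + 0.57215×0.98051×0.95785 = -0.206166 + 0.537353 = 0.331187.
Q̄ = (S₀/π) × [bracket] = (1361/π) × 0.331187 = 143.48 W/m².
Ratio Q̄_A / Q̄_B = 418.46 / 143.48 = 2.917.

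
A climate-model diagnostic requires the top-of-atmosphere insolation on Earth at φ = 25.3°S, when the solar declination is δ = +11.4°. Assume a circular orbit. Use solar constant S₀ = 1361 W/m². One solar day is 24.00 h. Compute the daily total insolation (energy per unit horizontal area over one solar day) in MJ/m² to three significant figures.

cos H₀ = −tan(-25.3°) tan(+11.400°) = 0.0953, H₀ = 1.4753 rad.
Bracket: H₀ sin φ sin δ + cos φ cos δ sin H₀ = 1.4753×-0.42736×0.19766 + 0.90408×0.98027×0.99545 = -0.124622 + 0.882210 = 0.757588.
Q̄ = (S₀/π) × [bracket] = (1361/π) × 0.757588 = 328.20 W/m².
Daily total = Q̄ × 24.00 h × 3600 s/h = 328.20 × 24.00 × 3600 / 10⁶ = 28.36 MJ/m².

28.4 MJ/m²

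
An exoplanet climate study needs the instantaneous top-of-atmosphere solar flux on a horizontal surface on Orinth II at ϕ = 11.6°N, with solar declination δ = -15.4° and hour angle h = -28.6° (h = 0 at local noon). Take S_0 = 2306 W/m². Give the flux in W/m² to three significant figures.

cos θ_z = sin ϕ sin δ + cos ϕ cos δ cos h = -0.053397 + 0.829171 = 0.775774.
Flux = S_0 · cos θ_z = 2306 × 0.775774 = 1789 W/m².

1.79e+03 W/m²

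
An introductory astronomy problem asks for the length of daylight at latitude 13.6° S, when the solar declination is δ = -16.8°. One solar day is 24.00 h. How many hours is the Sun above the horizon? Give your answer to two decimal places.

12.56 h

cos H₀ = −tan φ · tan δ = −tan(-13.6°) × tan(-16.800°) = -0.0730, so H₀ = 1.6439 rad = 94.19°.
Daylight = 2H₀/(2π) × 24.00 h = (1.6439/π) × 24.00 = 12.56 h.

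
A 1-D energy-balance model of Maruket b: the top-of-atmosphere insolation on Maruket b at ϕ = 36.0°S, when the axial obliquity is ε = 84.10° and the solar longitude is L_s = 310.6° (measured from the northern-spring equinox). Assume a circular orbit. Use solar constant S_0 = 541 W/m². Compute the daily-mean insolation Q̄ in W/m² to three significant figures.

Solar declination: sin δ = sin ε · sin L_s = sin 84.10° × sin 310.6° = -0.75525, so δ = -49.047°.
cos h₀ = −tan(-36.0°) tan(-49.047°) = -0.8372, h₀ = 2.5629 rad.
Bracket: h₀ sin ϕ sin δ + cos ϕ cos δ sin h₀ = 2.5629×-0.58779×-0.75525 + 0.80902×0.65544×0.54692 = 1.137744 + 0.290012 = 1.427756.
Q̄ = (S_0/π) × [bracket] = (541/π) × 1.427756 = 245.9 W/m².

Q̄ ≈ 246 W/m²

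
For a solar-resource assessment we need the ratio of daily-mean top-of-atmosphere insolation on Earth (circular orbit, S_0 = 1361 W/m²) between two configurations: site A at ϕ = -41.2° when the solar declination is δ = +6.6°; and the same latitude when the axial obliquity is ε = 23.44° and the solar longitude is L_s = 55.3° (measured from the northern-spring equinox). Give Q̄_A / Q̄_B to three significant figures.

— Configuration A (ϕ=-41.2°):
cos h₀ = −tan(-41.2°) tan(+6.600°) = 0.1013, h₀ = 1.4693 rad.
Bracket: h₀ sin ϕ sin δ + cos ϕ cos δ sin h₀ = 1.4693×-0.65869×0.11494 + 0.75241×0.99337×0.99486 = -0.111240 + 0.743580 = 0.632340.
Q̄ = (S_0/π) × [bracket] = (1361/π) × 0.632340 = 273.94 W/m².
— Configuration B (ϕ=-41.2°):
Solar declination: sin δ = sin ε · sin L_s = sin 23.44° × sin 55.3° = 0.32704, so δ = +19.089°.
cos h₀ = −tan(-41.2°) tan(+19.089°) = 0.3030, h₀ = 1.2630 rad.
Bracket: h₀ sin ϕ sin δ + cos ϕ cos δ sin h₀ = 1.2630×-0.65869×0.32704 + 0.75241×0.94501×0.95300 = -0.272073 + 0.677616 = 0.405543.
Q̄ = (S_0/π) × [bracket] = (1361/π) × 0.405543 = 175.69 W/m².
Ratio Q̄_A / Q̄_B = 273.94 / 175.69 = 1.559.

Q̄_A / Q̄_B ≈ 1.56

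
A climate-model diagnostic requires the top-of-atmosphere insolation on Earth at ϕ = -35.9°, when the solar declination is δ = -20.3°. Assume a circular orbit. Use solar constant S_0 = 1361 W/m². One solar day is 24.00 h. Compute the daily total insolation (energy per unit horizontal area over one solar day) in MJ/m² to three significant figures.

cos h₀ = −tan(-35.9°) tan(-20.300°) = -0.2678, h₀ = 1.8419 rad.
Bracket: h₀ sin ϕ sin δ + cos ϕ cos δ sin h₀ = 1.8419×-0.58637×-0.34694 + 0.81004×0.93789×0.96348 = 0.374707 + 0.731983 = 1.106690.
Q̄ = (S_0/π) × [bracket] = (1361/π) × 1.106690 = 479.44 W/m².
Daily total = Q̄ × 24.00 h × 3600 s/h = 479.44 × 24.00 × 3600 / 10⁶ = 41.42 MJ/m².

41.4 MJ/m²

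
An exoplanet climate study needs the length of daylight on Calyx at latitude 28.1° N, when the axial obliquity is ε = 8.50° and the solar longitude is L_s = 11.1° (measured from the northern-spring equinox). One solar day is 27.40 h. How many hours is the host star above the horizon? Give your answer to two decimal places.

Solar declination: sin δ = sin ε · sin L_s = sin 8.50° × sin 11.1° = 0.02846, so δ = +1.631°.
cos h₀ = −tan ϕ · tan δ = −tan(+28.1°) × tan(+1.631°) = -0.0152, so h₀ = 1.5860 rad = 90.87°.
Daylight = 2h₀/(2π) × 27.40 h = (1.5860/π) × 27.40 = 13.83 h.

13.83 h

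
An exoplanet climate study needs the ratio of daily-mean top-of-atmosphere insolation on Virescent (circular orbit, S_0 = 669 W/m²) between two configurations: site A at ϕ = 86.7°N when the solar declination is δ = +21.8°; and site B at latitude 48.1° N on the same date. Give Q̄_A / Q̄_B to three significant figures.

— Configuration A (ϕ=+86.7°):
cos h₀ = −tan(+86.7°) tan(+21.800°) = -6.9368 ≤ −1 ⇒ polar day, h₀ = π.
Bracket: h₀ sin ϕ sin δ + cos ϕ cos δ sin h₀ = 3.1416×0.99834×0.37137 + 0.05756×0.92849×0.00000 = 1.164759 + 0.000000 = 1.164759.
Q̄ = (S_0/π) × [bracket] = (669/π) × 1.164759 = 248.03 W/m².
— Configuration B (ϕ=+48.1°):
cos h₀ = −tan(+48.1°) tan(+21.800°) = -0.4458, h₀ = 2.0328 rad.
Bracket: h₀ sin ϕ sin δ + cos ϕ cos δ sin h₀ = 2.0328×0.74431×0.37137 + 0.66783×0.92849×0.89514 = 0.561895 + 0.555053 = 1.116948.
Q̄ = (S_0/π) × [bracket] = (669/π) × 1.116948 = 237.85 W/m².
Ratio Q̄_A / Q̄_B = 248.03 / 237.85 = 1.043.

Q̄_A / Q̄_B ≈ 1.04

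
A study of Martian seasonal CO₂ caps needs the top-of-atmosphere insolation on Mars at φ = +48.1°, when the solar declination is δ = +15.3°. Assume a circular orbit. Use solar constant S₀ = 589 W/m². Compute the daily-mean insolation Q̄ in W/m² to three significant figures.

cos H₀ = −tan(+48.1°) tan(+15.300°) = -0.3049, H₀ = 1.8806 rad.
Bracket: H₀ sin φ sin δ + cos φ cos δ sin H₀ = 1.8806×0.74431×0.26387 + 0.66783×0.96456×0.95239 = 0.369352 + 0.613494 = 0.982846.
Q̄ = (S₀/π) × [bracket] = (589/π) × 0.982846 = 184.3 W/m².

Q̄ ≈ 184 W/m²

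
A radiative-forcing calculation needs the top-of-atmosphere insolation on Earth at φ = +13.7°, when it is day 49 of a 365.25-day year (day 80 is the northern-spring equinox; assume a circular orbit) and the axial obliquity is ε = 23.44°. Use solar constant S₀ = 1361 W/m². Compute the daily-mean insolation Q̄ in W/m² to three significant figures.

Solar longitude: λ_s = 360° × (49 − 80)/365.25 = -30.554°, i.e. -30.554° + 360° = 329.446°.
sin δ = sin 23.44° × sin 329.446° = -0.20222, so δ = -11.667°.
cos H₀ = −tan(+13.7°) tan(-11.667°) = 0.0503, H₀ = 1.5204 rad.
Bracket: H₀ sin φ sin δ + cos φ cos δ sin H₀ = 1.5204×0.23684×-0.20222 + 0.97155×0.97934×0.99873 = -0.072818 + 0.950269 = 0.877451.
Q̄ = (S₀/π) × [bracket] = (1361/π) × 0.877451 = 380.1 W/m².

Q̄ ≈ 380 W/m²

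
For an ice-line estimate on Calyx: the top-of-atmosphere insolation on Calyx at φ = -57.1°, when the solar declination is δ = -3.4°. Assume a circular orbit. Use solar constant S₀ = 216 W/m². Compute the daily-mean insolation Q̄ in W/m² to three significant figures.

cos H₀ = −tan(-57.1°) tan(-3.400°) = -0.0918, H₀ = 1.6628 rad.
Bracket: H₀ sin φ sin δ + cos φ cos δ sin H₀ = 1.6628×-0.83962×-0.05931 + 0.54317×0.99824×0.99577 = 0.082804 + 0.539920 = 0.622724.
Q̄ = (S₀/π) × [bracket] = (216/π) × 0.622724 = 42.82 W/m².

Q̄ ≈ 42.8 W/m²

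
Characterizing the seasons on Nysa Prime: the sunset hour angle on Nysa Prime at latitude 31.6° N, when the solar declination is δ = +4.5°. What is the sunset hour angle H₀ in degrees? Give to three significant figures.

H₀ = 92.8°

cos H₀ = −tan φ · tan δ = −tan(+31.6°) × tan(+4.500°) = -0.0484, so H₀ = 1.6192 rad = 92.78°.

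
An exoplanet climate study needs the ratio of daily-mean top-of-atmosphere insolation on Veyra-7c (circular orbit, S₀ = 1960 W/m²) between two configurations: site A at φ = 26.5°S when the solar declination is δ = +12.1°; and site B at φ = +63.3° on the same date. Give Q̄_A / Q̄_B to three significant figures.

Q̄_A / Q̄_B ≈ 0.947

— Configuration A (φ=-26.5°):
cos H₀ = −tan(-26.5°) tan(+12.100°) = 0.1069, H₀ = 1.4637 rad.
Bracket: H₀ sin φ sin δ + cos φ cos δ sin H₀ = 1.4637×-0.44620×0.20962 + 0.89493×0.97778×0.99427 = -0.136903 + 0.870031 = 0.733128.
Q̄ = (S₀/π) × [bracket] = (1960/π) × 0.733128 = 457.39 W/m².
— Configuration B (φ=+63.3°):
cos H₀ = −tan(+63.3°) tan(+12.100°) = -0.4263, H₀ = 2.0111 rad.
Bracket: H₀ sin φ sin δ + cos φ cos δ sin H₀ = 2.0111×0.89337×0.20962 + 0.44932×0.97778×0.90461 = 0.376615 + 0.397428 = 0.774043.
Q̄ = (S₀/π) × [bracket] = (1960/π) × 0.774043 = 482.92 W/m².
Ratio Q̄_A / Q̄_B = 457.39 / 482.92 = 0.9471.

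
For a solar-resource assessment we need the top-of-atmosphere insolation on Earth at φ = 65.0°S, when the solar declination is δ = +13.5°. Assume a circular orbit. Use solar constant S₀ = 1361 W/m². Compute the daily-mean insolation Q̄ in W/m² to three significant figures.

Q̄ ≈ 58.2 W/m²

cos H₀ = −tan(-65.0°) tan(+13.500°) = 0.5149, H₀ = 1.0300 rad.
Bracket: H₀ sin φ sin δ + cos φ cos δ sin H₀ = 1.0300×-0.90631×0.23345 + 0.42262×0.97237×0.85728 = -0.217925 + 0.352293 = 0.134368.
Q̄ = (S₀/π) × [bracket] = (1361/π) × 0.134368 = 58.21 W/m².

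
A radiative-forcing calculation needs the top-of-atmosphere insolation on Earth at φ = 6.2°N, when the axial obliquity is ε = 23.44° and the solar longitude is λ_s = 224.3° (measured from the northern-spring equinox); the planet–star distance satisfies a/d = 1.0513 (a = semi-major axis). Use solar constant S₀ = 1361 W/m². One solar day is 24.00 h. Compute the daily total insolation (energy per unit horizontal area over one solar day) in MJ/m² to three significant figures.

Solar declination: sin δ = sin ε · sin λ_s = sin 23.44° × sin 224.3° = -0.27782, so δ = -16.130°.
cos H₀ = −tan(+6.2°) tan(-16.130°) = 0.0314, H₀ = 1.5394 rad.
Bracket: H₀ sin φ sin δ + cos φ cos δ sin H₀ = 1.5394×0.10800×-0.27782 + 0.99415×0.96063×0.99951 = -0.046189 + 0.954542 = 0.908353.
Inverse-square distance factor (a/d)² = 1.0513² = 1.105232.
Q̄ = (S₀/π) × 1.105232 × [bracket] = (1361/π) × 1.105232 × 0.908353 = 434.93 W/m².
Daily total = Q̄ × 24.00 h × 3600 s/h = 434.93 × 24.00 × 3600 / 10⁶ = 37.58 MJ/m².

37.6 MJ/m²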